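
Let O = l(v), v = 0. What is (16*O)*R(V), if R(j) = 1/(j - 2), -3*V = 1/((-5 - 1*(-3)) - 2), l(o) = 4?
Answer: -768/23 ≈ -33.391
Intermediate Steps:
O = 4
V = 1/12 (V = -1/(3*((-5 - 1*(-3)) - 2)) = -1/(3*((-5 + 3) - 2)) = -1/(3*(-2 - 2)) = -⅓/(-4) = -⅓*(-¼) = 1/12 ≈ 0.083333)
R(j) = 1/(-2 + j)
(16*O)*R(V) = (16*4)/(-2 + 1/12) = 64/(-23/12) = 64*(-12/23) = -768/23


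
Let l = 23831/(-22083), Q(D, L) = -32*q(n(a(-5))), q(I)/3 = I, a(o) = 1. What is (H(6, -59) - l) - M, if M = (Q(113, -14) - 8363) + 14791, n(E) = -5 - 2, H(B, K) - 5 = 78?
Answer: -154932580/22083 ≈ -7015.9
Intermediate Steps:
H(B, K) = 83 (H(B, K) = 5 + 78 = 83)
n(E) = -7
q(I) = 3*I
Q(D, L) = 672 (Q(D, L) = -96*(-7) = -32*(-21) = 672)
M = 7100 (M = (672 - 8363) + 14791 = -7691 + 14791 = 7100)
l = -23831/22083 (l = 23831*(-1/22083) = -23831/22083 ≈ -1.0792)
(H(6, -59) - l) - M = (83 - 1*(-23831/22083)) - 1*7100 = (83 + 23831/22083) - 7100 = 1856720/22083 - 7100 = -154932580/22083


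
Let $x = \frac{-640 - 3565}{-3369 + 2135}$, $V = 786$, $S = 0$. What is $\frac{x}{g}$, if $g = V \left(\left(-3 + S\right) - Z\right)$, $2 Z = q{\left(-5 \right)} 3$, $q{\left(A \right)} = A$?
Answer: $\frac{4205}{4364658} \approx 0.00096342$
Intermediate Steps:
$Z = - \frac{15}{2}$ ($Z = \frac{\left(-5\right) 3}{2} = \frac{1}{2} \left(-15\right) = - \frac{15}{2} \approx -7.5$)
$x = \frac{4205}{1234}$ ($x = - \frac{4205}{-1234} = \left(-4205\right) \left(- \frac{1}{1234}\right) = \frac{4205}{1234} \approx 3.4076$)
$g = 3537$ ($g = 786 \left(\left(-3 + 0\right) - - \frac{15}{2}\right) = 786 \left(-3 + \frac{15}{2}\right) = 786 \cdot \frac{9}{2} = 3537$)
$\frac{x}{g} = \frac{4205}{1234 \cdot 3537} = \frac{4205}{1234} \cdot \frac{1}{3537} = \frac{4205}{4364658}$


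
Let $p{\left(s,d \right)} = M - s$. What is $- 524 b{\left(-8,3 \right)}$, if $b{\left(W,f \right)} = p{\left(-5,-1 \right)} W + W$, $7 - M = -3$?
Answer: $67072$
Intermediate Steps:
$M = 10$ ($M = 7 - -3 = 7 + 3 = 10$)
$p{\left(s,d \right)} = 10 - s$
$b{\left(W,f \right)} = 16 W$ ($b{\left(W,f \right)} = \left(10 - -5\right) W + W = \left(10 + 5\right) W + W = 15 W + W = 16 W$)
$- 524 b{\left(-8,3 \right)} = - 524 \cdot 16 \left(-8\right) = \left(-524\right) \left(-128\right) = 67072$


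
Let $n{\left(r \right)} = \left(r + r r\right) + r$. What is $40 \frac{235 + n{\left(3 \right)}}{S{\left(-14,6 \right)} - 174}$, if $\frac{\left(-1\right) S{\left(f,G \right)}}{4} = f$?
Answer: $- \frac{5000}{59} \approx -84.746$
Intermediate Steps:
$S{\left(f,G \right)} = - 4 f$
$n{\left(r \right)} = r^{2} + 2 r$ ($n{\left(r \right)} = \left(r + r^{2}\right) + r = r^{2} + 2 r$)
$40 \frac{235 + n{\left(3 \right)}}{S{\left(-14,6 \right)} - 174} = 40 \frac{235 + 3 \left(2 + 3\right)}{\left(-4\right) \left(-14\right) - 174} = 40 \frac{235 + 3 \cdot 5}{56 - 174} = 40 \frac{235 + 15}{-118} = 40 \cdot 250 \left(- \frac{1}{118}\right) = 40 \left(- \frac{125}{59}\right) = - \frac{5000}{59}$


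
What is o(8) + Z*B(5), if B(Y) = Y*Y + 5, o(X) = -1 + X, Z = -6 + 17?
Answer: 337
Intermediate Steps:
Z = 11
B(Y) = 5 + Y**2 (B(Y) = Y**2 + 5 = 5 + Y**2)
o(8) + Z*B(5) = (-1 + 8) + 11*(5 + 5**2) = 7 + 11*(5 + 25) = 7 + 11*30 = 7 + 330 = 337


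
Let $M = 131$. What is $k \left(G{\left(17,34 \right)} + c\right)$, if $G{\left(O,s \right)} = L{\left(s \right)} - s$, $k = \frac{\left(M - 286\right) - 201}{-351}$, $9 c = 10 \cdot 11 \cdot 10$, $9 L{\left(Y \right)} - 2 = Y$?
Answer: $\frac{295480}{3159} \approx 93.536$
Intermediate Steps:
$L{\left(Y \right)} = \frac{2}{9} + \frac{Y}{9}$
$c = \frac{1100}{9}$ ($c = \frac{10 \cdot 11 \cdot 10}{9} = \frac{110 \cdot 10}{9} = \frac{1}{9} \cdot 1100 = \frac{1100}{9} \approx 122.22$)
$k = \frac{356}{351}$ ($k = \frac{\left(131 - 286\right) - 201}{-351} = \left(-155 - 201\right) \left(- \frac{1}{351}\right) = \left(-356\right) \left(- \frac{1}{351}\right) = \frac{356}{351} \approx 1.0142$)
$G{\left(O,s \right)} = \frac{2}{9} - \frac{8 s}{9}$ ($G{\left(O,s \right)} = \left(\frac{2}{9} + \frac{s}{9}\right) - s = \frac{2}{9} - \frac{8 s}{9}$)
$k \left(G{\left(17,34 \right)} + c\right) = \frac{356 \left(\left(\frac{2}{9} - \frac{272}{9}\right) + \frac{1100}{9}\right)}{351} = \frac{356 \left(-30 + \frac{1100}{9}\right)}{351} = \frac{356}{351} \cdot \frac{830}{9} = \frac{295480}{3159}$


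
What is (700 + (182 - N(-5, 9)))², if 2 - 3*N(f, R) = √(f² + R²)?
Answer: (2644 + √106)²/9 ≈ 7.8281e+5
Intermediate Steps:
N(f, R) = ⅔ - √(R² + f²)/3 (N(f, R) = ⅔ - √(f² + R²)/3 = ⅔ - √(R² + f²)/3)
(700 + (182 - N(-5, 9)))² = (700 + (182 - (⅔ - √(9² + (-5)²)/3)))² = (700 + (182 - (⅔ - √(81 + 25)/3)))² = (700 + (182 - (⅔ - √106/3)))² = (700 + (182 + (-⅔ + √106/3)))² = (700 + (544/3 + √106/3))² = (2644/3 + √106/3)²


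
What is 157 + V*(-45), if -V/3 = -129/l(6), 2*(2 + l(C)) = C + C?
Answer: -16787/4 ≈ -4196.8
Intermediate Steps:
l(C) = -2 + C (l(C) = -2 + (C + C)/2 = -2 + (2*C)/2 = -2 + C)
V = 387/4 (V = -(-387)/(-2 + 6) = -(-387)/4 = -3*(-129/4) = 387/4 ≈ 96.750)
157 + V*(-45) = 157 + (387/4)*(-45) = 157 - 17415/4 = -16787/4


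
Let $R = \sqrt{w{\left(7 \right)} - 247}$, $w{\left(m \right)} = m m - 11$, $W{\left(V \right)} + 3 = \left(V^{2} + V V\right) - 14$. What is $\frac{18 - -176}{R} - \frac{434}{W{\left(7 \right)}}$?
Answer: $- \frac{434}{81} - \frac{194 i \sqrt{209}}{209} \approx -5.358 - 13.419 i$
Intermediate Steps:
$W{\left(V \right)} = -17 + 2 V^{2}$ ($W{\left(V \right)} = -3 - \left(14 - V^{2} - V V\right) = -3 + \left(\left(V^{2} + V^{2}\right) - 14\right) = -3 + \left(2 V^{2} - 14\right) = -3 + \left(-14 + 2 V^{2}\right) = -17 + 2 V^{2}$)
$w{\left(m \right)} = -11 + m^{2}$ ($w{\left(m \right)} = m^{2} - 11 = -11 + m^{2}$)
$R = i \sqrt{209}$ ($R = \sqrt{\left(-11 + 7^{2}\right) - 247} = \sqrt{\left(-11 + 49\right) - 247} = \sqrt{38 - 247} = \sqrt{-209} = i \sqrt{209} \approx 14.457 i$)
$\frac{18 - -176}{R} - \frac{434}{W{\left(7 \right)}} = \frac{18 - -176}{i \sqrt{209}} - \frac{434}{-17 + 2 \cdot 7^{2}} = \left(18 + 176\right) \left(- \frac{i \sqrt{209}}{209}\right) - \frac{434}{-17 + 2 \cdot 49} = 194 \left(- \frac{i \sqrt{209}}{209}\right) - \frac{434}{-17 + 98} = - \frac{194 i \sqrt{209}}{209} - \frac{434}{81} = - \frac{434}{81} - \frac{194 i \sqrt{209}}{209}$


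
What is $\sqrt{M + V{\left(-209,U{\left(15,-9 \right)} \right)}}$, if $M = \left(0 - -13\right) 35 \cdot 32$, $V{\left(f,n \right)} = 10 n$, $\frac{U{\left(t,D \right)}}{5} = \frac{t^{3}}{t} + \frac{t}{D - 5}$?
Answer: $\frac{\sqrt{1262065}}{7} \approx 160.49$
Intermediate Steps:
$U{\left(t,D \right)} = 5 t^{2} + \frac{5 t}{-5 + D}$ ($U{\left(t,D \right)} = 5 \left(\frac{t^{3}}{t} + \frac{t}{D - 5}\right) = 5 \left(t^{2} + \frac{t}{-5 + D}\right) = 5 t^{2} + \frac{5 t}{-5 + D}$)
$M = 14560$ ($M = \left(0 + 13\right) 35 \cdot 32 = 13 \cdot 35 \cdot 32 = 455 \cdot 32 = 14560$)
$\sqrt{M + V{\left(-209,U{\left(15,-9 \right)} \right)}} = \sqrt{14560 + 10 \cdot 5 \cdot 15 \frac{1}{-5 - 9} \left(1 - 75 - 135\right)} = \sqrt{14560 + 10 \cdot 5 \cdot 15 \frac{1}{-14} \left(1 - 75 - 135\right)} = \sqrt{14560 + 10 \cdot 5 \cdot 15 \left(- \frac{1}{14}\right) \left(-209\right)} = \sqrt{14560 + 10 \cdot \frac{15675}{14}} = \sqrt{14560 + \frac{78375}{7}} = \sqrt{\frac{180295}{7}} = \frac{\sqrt{1262065}}{7}$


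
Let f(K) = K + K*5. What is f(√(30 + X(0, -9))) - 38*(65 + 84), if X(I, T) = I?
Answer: -5662 + 6*√30 ≈ -5629.1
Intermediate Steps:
f(K) = 6*K (f(K) = K + 5*K = 6*K)
f(√(30 + X(0, -9))) - 38*(65 + 84) = 6*√(30 + 0) - 38*(65 + 84) = 6*√30 - 38*149 = 6*√30 - 1*5662 = 6*√30 - 5662 = -5662 + 6*√30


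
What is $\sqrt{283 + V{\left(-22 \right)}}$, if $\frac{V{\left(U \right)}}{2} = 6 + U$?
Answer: $\sqrt{251} \approx 15.843$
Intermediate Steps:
$V{\left(U \right)} = 12 + 2 U$ ($V{\left(U \right)} = 2 \left(6 + U\right) = 12 + 2 U$)
$\sqrt{283 + V{\left(-22 \right)}} = \sqrt{283 + \left(12 + 2 \left(-22\right)\right)} = \sqrt{283 + \left(12 - 44\right)} = \sqrt{283 - 32} = \sqrt{251}$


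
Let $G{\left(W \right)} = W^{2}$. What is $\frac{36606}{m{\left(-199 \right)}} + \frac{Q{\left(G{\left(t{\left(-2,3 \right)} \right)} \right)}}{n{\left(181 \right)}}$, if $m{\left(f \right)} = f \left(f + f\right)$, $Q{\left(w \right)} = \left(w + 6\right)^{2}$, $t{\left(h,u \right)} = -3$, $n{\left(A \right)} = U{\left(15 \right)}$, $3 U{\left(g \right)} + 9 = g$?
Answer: $\frac{8946831}{79202} \approx 112.96$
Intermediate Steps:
$U{\left(g \right)} = -3 + \frac{g}{3}$
$n{\left(A \right)} = 2$ ($n{\left(A \right)} = -3 + \frac{1}{3} \cdot 15 = -3 + 5 = 2$)
$Q{\left(w \right)} = \left(6 + w\right)^{2}$
$m{\left(f \right)} = 2 f^{2}$ ($m{\left(f \right)} = f 2 f = 2 f^{2}$)
$\frac{36606}{m{\left(-199 \right)}} + \frac{Q{\left(G{\left(t{\left(-2,3 \right)} \right)} \right)}}{n{\left(181 \right)}} = \frac{36606}{2 \left(-199\right)^{2}} + \frac{\left(6 + \left(-3\right)^{2}\right)^{2}}{2} = \frac{36606}{2 \cdot 39601} + \left(6 + 9\right)^{2} \cdot \frac{1}{2} = \frac{36606}{79202} + 15^{2} \cdot \frac{1}{2} = 36606 \cdot \frac{1}{79202} + 225 \cdot \frac{1}{2} = \frac{18303}{39601} + \frac{225}{2} = \frac{8946831}{79202}$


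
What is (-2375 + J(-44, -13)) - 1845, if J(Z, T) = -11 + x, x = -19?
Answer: -4250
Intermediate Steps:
J(Z, T) = -30 (J(Z, T) = -11 - 19 = -30)
(-2375 + J(-44, -13)) - 1845 = (-2375 - 30) - 1845 = -2405 - 1845 = -4250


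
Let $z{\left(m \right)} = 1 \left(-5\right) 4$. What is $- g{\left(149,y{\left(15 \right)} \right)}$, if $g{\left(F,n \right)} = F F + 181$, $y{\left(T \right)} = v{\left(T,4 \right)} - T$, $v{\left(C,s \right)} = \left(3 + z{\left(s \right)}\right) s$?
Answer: $-22382$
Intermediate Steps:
$z{\left(m \right)} = -20$ ($z{\left(m \right)} = \left(-5\right) 4 = -20$)
$v{\left(C,s \right)} = - 17 s$ ($v{\left(C,s \right)} = \left(3 - 20\right) s = - 17 s$)
$y{\left(T \right)} = -68 - T$ ($y{\left(T \right)} = \left(-17\right) 4 - T = -68 - T$)
$g{\left(F,n \right)} = 181 + F^{2}$ ($g{\left(F,n \right)} = F^{2} + 181 = 181 + F^{2}$)
$- g{\left(149,y{\left(15 \right)} \right)} = - (181 + 149^{2}) = - (181 + 22201) = \left(-1\right) 22382 = -22382$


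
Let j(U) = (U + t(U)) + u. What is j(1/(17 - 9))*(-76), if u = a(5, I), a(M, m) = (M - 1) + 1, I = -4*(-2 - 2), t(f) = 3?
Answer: -1235/2 ≈ -617.50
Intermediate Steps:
I = 16 (I = -4*(-4) = 16)
a(M, m) = M (a(M, m) = (-1 + M) + 1 = M)
u = 5
j(U) = 8 + U (j(U) = (U + 3) + 5 = (3 + U) + 5 = 8 + U)
j(1/(17 - 9))*(-76) = (8 + 1/(17 - 9))*(-76) = (8 + 1/8)*(-76) = (8 + ⅛)*(-76) = (65/8)*(-76) = -1235/2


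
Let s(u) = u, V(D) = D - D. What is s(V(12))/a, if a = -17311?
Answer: 0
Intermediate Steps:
V(D) = 0
s(V(12))/a = 0/(-17311) = 0*(-1/17311) = 0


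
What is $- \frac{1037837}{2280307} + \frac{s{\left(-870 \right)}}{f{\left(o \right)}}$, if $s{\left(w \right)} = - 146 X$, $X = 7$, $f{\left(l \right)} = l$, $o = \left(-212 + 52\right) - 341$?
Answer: $\frac{1810517417}{1142433807} \approx 1.5848$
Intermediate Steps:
$o = -501$ ($o = -160 - 341 = -501$)
$s{\left(w \right)} = -1022$ ($s{\left(w \right)} = \left(-146\right) 7 = -1022$)
$- \frac{1037837}{2280307} + \frac{s{\left(-870 \right)}}{f{\left(o \right)}} = - \frac{1037837}{2280307} - \frac{1022}{-501} = \left(-1037837\right) \frac{1}{2280307} - - \frac{1022}{501} = - \frac{1037837}{2280307} + \frac{1022}{501} = \frac{1810517417}{1142433807}$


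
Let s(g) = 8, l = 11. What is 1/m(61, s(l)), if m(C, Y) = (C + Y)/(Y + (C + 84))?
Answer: 51/23 ≈ 2.2174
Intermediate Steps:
m(C, Y) = (C + Y)/(84 + C + Y) (m(C, Y) = (C + Y)/(Y + (84 + C)) = (C + Y)/(84 + C + Y))
1/m(61, s(l)) = 1/((61 + 8)/(84 + 61 + 8)) = 1/(69/153) = 1/((1/153)*69) = 1/(23/51) = 51/23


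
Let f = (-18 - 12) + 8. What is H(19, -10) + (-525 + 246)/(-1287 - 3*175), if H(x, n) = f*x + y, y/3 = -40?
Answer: -324859/604 ≈ -537.85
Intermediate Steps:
y = -120 (y = 3*(-40) = -120)
f = -22 (f = -30 + 8 = -22)
H(x, n) = -120 - 22*x (H(x, n) = -22*x - 120 = -120 - 22*x)
H(19, -10) + (-525 + 246)/(-1287 - 3*175) = (-120 - 22*19) + (-525 + 246)/(-1287 - 3*175) = (-120 - 418) - 279/(-1287 - 525) = -538 - 279/(-1812) = -538 - 279*(-1/1812) = -538 + 93/604 = -324859/604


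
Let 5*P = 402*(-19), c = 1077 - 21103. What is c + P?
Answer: -107768/5 ≈ -21554.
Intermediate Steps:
c = -20026
P = -7638/5 (P = (402*(-19))/5 = (1/5)*(-7638) = -7638/5 ≈ -1527.6)
c + P = -20026 - 7638/5 = -107768/5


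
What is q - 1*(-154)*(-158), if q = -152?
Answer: -24484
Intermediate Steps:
q - 1*(-154)*(-158) = -152 - 1*(-154)*(-158) = -152 + 154*(-158) = -152 - 24332 = -24484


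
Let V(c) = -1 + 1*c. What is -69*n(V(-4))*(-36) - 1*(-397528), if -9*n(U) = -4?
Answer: 398632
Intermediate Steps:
V(c) = -1 + c
n(U) = 4/9 (n(U) = -⅑*(-4) = 4/9)
-69*n(V(-4))*(-36) - 1*(-397528) = -69*4/9*(-36) - 1*(-397528) = -92/3*(-36) + 397528 = 1104 + 397528 = 398632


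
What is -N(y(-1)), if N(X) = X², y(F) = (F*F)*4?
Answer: -16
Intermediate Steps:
y(F) = 4*F² (y(F) = F²*4 = 4*F²)
-N(y(-1)) = -(4*(-1)²)² = -(4*1)² = -1*4² = -1*16 = -16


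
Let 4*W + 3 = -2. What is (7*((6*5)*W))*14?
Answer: -3675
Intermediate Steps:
W = -5/4 (W = -3/4 + (1/4)*(-2) = -3/4 - 1/2 = -5/4 ≈ -1.2500)
(7*((6*5)*W))*14 = (7*((6*5)*(-5/4)))*14 = (7*(30*(-5/4)))*14 = (7*(-75/2))*14 = -525/2*14 = -3675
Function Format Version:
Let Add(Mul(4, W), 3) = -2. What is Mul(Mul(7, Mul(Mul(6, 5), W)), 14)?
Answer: -3675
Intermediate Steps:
W = Rational(-5, 4) (W = Add(Rational(-3, 4), Mul(Rational(1, 4), -2)) = Add(Rational(-3, 4), Rational(-1, 2)) = Rational(-5, 4) ≈ -1.2500)
Mul(Mul(7, Mul(Mul(6, 5), W)), 14) = Mul(Mul(7, Mul(Mul(6, 5), Rational(-5, 4))), 14) = Mul(Mul(7, Mul(30, Rational(-5, 4))), 14) = Mul(Mul(7, Rational(-75, 2)), 14) = Mul(Rational(-525, 2), 14) = -3675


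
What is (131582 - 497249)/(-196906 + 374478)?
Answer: -365667/177572 ≈ -2.0593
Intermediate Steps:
(131582 - 497249)/(-196906 + 374478) = -365667/177572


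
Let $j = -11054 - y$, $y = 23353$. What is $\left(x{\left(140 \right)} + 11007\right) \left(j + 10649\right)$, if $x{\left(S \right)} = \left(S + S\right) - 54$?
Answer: $-266873614$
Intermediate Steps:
$x{\left(S \right)} = -54 + 2 S$ ($x{\left(S \right)} = 2 S - 54 = -54 + 2 S$)
$j = -34407$ ($j = -11054 - 23353 = -34407$)
$\left(x{\left(140 \right)} + 11007\right) \left(j + 10649\right) = \left(\left(-54 + 2 \cdot 140\right) + 11007\right) \left(-34407 + 10649\right) = \left(\left(-54 + 280\right) + 11007\right) \left(-23758\right) = \left(226 + 11007\right) \left(-23758\right) = 11233 \left(-23758\right) = -266873614$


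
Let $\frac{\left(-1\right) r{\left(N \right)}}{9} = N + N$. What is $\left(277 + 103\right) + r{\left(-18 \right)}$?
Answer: $704$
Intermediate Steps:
$r{\left(N \right)} = - 18 N$ ($r{\left(N \right)} = - 9 \left(N + N\right) = - 9 \cdot 2 N = - 18 N$)
$\left(277 + 103\right) + r{\left(-18 \right)} = \left(277 + 103\right) - -324 = 380 + 324 = 704$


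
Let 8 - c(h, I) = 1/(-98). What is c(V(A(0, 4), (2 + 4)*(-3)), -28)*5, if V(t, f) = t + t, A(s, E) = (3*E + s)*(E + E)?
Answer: 3925/98 ≈ 40.051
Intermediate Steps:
A(s, E) = 2*E*(s + 3*E) (A(s, E) = (s + 3*E)*(2*E) = 2*E*(s + 3*E))
V(t, f) = 2*t
c(h, I) = 785/98 (c(h, I) = 8 - 1/(-98) = 8 - 1*(-1/98) = 8 + 1/98 = 785/98)
c(V(A(0, 4), (2 + 4)*(-3)), -28)*5 = (785/98)*5 = 3925/98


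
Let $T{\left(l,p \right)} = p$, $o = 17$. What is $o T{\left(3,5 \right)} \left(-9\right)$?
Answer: $-765$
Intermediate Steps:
$o T{\left(3,5 \right)} \left(-9\right) = 17 \cdot 5 \left(-9\right) = 85 \left(-9\right) = -765$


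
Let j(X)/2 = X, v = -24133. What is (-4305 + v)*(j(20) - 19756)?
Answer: 560683608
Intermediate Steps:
j(X) = 2*X
(-4305 + v)*(j(20) - 19756) = (-4305 - 24133)*(2*20 - 19756) = -28438*(40 - 19756) = -28438*(-19716) = 560683608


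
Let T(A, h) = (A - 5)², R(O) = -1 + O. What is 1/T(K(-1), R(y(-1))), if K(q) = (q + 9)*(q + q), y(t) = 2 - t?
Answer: 1/441 ≈ 0.0022676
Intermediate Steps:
K(q) = 2*q*(9 + q) (K(q) = (9 + q)*(2*q) = 2*q*(9 + q))
T(A, h) = (-5 + A)²
1/T(K(-1), R(y(-1))) = 1/((-5 + 2*(-1)*(9 - 1))²) = 1/((-5 + 2*(-1)*8)²) = 1/((-5 - 16)²) = 1/((-21)²) = 1/441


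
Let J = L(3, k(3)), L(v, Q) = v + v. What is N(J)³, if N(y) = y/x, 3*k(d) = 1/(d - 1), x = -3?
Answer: -8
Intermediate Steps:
k(d) = 1/(3*(-1 + d)) (k(d) = 1/(3*(d - 1)) = 1/(3*(-1 + d)))
L(v, Q) = 2*v
J = 6 (J = 2*3 = 6)
N(y) = -y/3 (N(y) = y/(-3) = y*(-⅓) = -y/3)
N(J)³ = (-⅓*6)³ = (-2)³ = -8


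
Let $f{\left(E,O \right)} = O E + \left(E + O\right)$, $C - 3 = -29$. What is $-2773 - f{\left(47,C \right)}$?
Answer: $-1572$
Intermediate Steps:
$C = -26$ ($C = 3 - 29 = -26$)
$f{\left(E,O \right)} = E + O + E O$ ($f{\left(E,O \right)} = E O + \left(E + O\right) = E + O + E O$)
$-2773 - f{\left(47,C \right)} = -2773 - \left(47 - 26 + 47 \left(-26\right)\right) = -2773 - \left(47 - 26 - 1222\right) = -2773 - -1201 = -2773 + 1201 = -1572$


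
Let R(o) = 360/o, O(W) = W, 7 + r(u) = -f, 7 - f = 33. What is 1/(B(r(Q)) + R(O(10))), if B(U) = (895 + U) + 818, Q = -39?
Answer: 1/1768 ≈ 0.00056561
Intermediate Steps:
f = -26 (f = 7 - 1*33 = 7 - 33 = -26)
r(u) = 19 (r(u) = -7 - 1*(-26) = -7 + 26 = 19)
B(U) = 1713 + U
1/(B(r(Q)) + R(O(10))) = 1/((1713 + 19) + 360/10) = 1/(1732 + 360*(⅒)) = 1/(1732 + 36) = 1/1768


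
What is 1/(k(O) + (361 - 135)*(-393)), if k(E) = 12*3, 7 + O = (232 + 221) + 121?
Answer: -1/88782 ≈ -1.1264e-5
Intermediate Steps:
O = 567 (O = -7 + ((232 + 221) + 121) = -7 + (453 + 121) = -7 + 574 = 567)
k(E) = 36
1/(k(O) + (361 - 135)*(-393)) = 1/(36 + (361 - 135)*(-393)) = 1/(36 + 226*(-393)) = 1/(36 - 88818) = 1/(-88782) = -1/88782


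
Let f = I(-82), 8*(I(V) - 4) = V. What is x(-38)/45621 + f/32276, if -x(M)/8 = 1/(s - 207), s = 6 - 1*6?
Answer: -235055843/1219199691888 ≈ -0.00019280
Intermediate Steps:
s = 0 (s = 6 - 6 = 0)
I(V) = 4 + V/8
f = -25/4 (f = 4 + (1/8)*(-82) = 4 - 41/4 = -25/4 ≈ -6.2500)
x(M) = 8/207 (x(M) = -8/(0 - 207) = -8/(-207) = -8*(-1/207) = 8/207)
x(-38)/45621 + f/32276 = (8/207)/45621 - 25/4/32276 = (8/207)*(1/45621) - 25/4*1/32276 = 8/9443547 - 25/129104 = -235055843/1219199691888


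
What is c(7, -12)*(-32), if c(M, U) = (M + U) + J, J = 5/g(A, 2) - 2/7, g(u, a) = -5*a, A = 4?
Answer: 1296/7 ≈ 185.14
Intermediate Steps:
J = -11/14 (J = 5/((-5*2)) - 2/7 = 5/(-10) - 2*1/7 = 5*(-1/10) - 2/7 = -1/2 - 2/7 = -11/14 ≈ -0.78571)
c(M, U) = -11/14 + M + U (c(M, U) = (M + U) - 11/14 = -11/14 + M + U)
c(7, -12)*(-32) = (-11/14 + 7 - 12)*(-32) = -81/14*(-32) = 1296/7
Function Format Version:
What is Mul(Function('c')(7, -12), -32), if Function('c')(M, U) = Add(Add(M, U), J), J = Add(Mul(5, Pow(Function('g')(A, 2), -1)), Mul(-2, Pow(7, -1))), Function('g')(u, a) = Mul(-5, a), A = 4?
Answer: Rational(1296, 7) ≈ 185.14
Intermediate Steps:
J = Rational(-11, 14) (J = Add(Mul(5, Pow(Mul(-5, 2), -1)), Mul(-2, Pow(7, -1))) = Add(Mul(5, Pow(-10, -1)), Mul(-2, Rational(1, 7))) = Add(Mul(5, Rational(-1, 10)), Rational(-2, 7)) = Add(Rational(-1, 2), Rational(-2, 7)) = Rational(-11, 14) ≈ -0.78571)
Function('c')(M, U) = Add(Rational(-11, 14), M, U) (Function('c')(M, U) = Add(Add(M, U), Rational(-11, 14)) = Add(Rational(-11, 14), M, U))
Mul(Function('c')(7, -12), -32) = Mul(Add(Rational(-11, 14), 7, -12), -32) = Mul(Rational(-81, 14), -32) = Rational(1296, 7)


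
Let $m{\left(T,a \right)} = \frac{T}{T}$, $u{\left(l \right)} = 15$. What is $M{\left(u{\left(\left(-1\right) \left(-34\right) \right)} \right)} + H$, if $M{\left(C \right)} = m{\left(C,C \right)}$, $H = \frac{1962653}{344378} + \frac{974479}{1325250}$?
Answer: $\frac{848245490453}{114096736125} \approx 7.4344$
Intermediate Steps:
$m{\left(T,a \right)} = 1$
$H = \frac{734148754328}{114096736125}$ ($H = 1962653 \cdot \frac{1}{344378} + 974479 \cdot \frac{1}{1325250} = \frac{1962653}{344378} + \frac{974479}{1325250} = \frac{734148754328}{114096736125} \approx 6.4344$)
$M{\left(C \right)} = 1$
$M{\left(u{\left(\left(-1\right) \left(-34\right) \right)} \right)} + H = 1 + \frac{734148754328}{114096736125} = \frac{848245490453}{114096736125}$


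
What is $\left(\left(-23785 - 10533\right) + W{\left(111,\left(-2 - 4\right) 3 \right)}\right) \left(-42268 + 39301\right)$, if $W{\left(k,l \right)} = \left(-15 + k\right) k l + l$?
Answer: $670969248$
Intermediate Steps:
$W{\left(k,l \right)} = l + k l \left(-15 + k\right)$ ($W{\left(k,l \right)} = k \left(-15 + k\right) l + l = k l \left(-15 + k\right) + l = l + k l \left(-15 + k\right)$)
$\left(\left(-23785 - 10533\right) + W{\left(111,\left(-2 - 4\right) 3 \right)}\right) \left(-42268 + 39301\right) = \left(\left(-23785 - 10533\right) + \left(-2 - 4\right) 3 \left(1 + 111^{2} - 1665\right)\right) \left(-42268 + 39301\right) = \left(\left(-23785 - 10533\right) + \left(-6\right) 3 \left(1 + 12321 - 1665\right)\right) \left(-2967\right) = \left(-34318 - 191826\right) \left(-2967\right) = \left(-226144\right) \left(-2967\right) = 670969248$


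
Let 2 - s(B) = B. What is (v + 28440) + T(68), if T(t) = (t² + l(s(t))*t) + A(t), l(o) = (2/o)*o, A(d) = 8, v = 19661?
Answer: 52869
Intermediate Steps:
s(B) = 2 - B
l(o) = 2
T(t) = 8 + t² + 2*t (T(t) = (t² + 2*t) + 8 = 8 + t² + 2*t)
(v + 28440) + T(68) = (19661 + 28440) + (8 + 68² + 2*68) = 48101 + (8 + 4624 + 136) = 48101 + 4768 = 52869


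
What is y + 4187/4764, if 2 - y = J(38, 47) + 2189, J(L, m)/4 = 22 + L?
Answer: -11558041/4764 ≈ -2426.1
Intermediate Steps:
J(L, m) = 88 + 4*L (J(L, m) = 4*(22 + L) = 88 + 4*L)
y = -2427 (y = 2 - ((88 + 4*38) + 2189) = 2 - ((88 + 152) + 2189) = 2 - (240 + 2189) = 2 - 1*2429 = 2 - 2429 = -2427)
y + 4187/4764 = -2427 + 4187/4764 = -11558041/4764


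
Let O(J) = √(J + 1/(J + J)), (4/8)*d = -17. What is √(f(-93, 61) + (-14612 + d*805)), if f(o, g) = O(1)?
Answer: √(-167928 + 2*√6)/2 ≈ 204.89*I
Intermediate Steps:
d = -34 (d = 2*(-17) = -34)
O(J) = √(J + 1/(2*J))
f(o, g) = √6/2 (f(o, g) = √(2/1 + 4*1)/2 = √(2*1 + 4)/2 = √(2 + 4)/2 = √6/2)
√(f(-93, 61) + (-14612 + d*805)) = √(√6/2 + (-14612 - 34*805)) = √(√6/2 + (-14612 - 27370)) = √(√6/2 - 41982) = √(-41982 + √6/2)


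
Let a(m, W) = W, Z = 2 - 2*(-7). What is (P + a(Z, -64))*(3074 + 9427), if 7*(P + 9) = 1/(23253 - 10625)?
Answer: -80667790407/88396 ≈ -9.1257e+5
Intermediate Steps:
P = -795563/88396 (P = -9 + 1/(7*(23253 - 10625)) = -9 + (⅐)/12628 = -9 + (⅐)*(1/12628) = -9 + 1/88396 = -795563/88396 ≈ -9.0000)
Z = 16 (Z = 2 + 14 = 16)
(P + a(Z, -64))*(3074 + 9427) = (-795563/88396 - 64)*(3074 + 9427) = -6452907/88396*12501 = -80667790407/88396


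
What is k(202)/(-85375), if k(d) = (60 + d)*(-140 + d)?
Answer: -16244/85375 ≈ -0.19027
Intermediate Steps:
k(d) = (-140 + d)*(60 + d)
k(202)/(-85375) = (-8400 + 202² - 80*202)/(-85375) = (-8400 + 40804 - 16160)*(-1/85375) = 16244*(-1/85375) = -16244/85375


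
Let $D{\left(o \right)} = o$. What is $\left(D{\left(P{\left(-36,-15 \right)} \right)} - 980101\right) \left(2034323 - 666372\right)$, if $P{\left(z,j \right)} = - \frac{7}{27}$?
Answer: $- \frac{36199723438034}{27} \approx -1.3407 \cdot 10^{12}$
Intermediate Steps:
$P{\left(z,j \right)} = - \frac{7}{27}$ ($P{\left(z,j \right)} = \left(-7\right) \frac{1}{27} = - \frac{7}{27}$)
$\left(D{\left(P{\left(-36,-15 \right)} \right)} - 980101\right) \left(2034323 - 666372\right) = \left(- \frac{7}{27} - 980101\right) \left(2034323 - 666372\right) = \left(- \frac{26462734}{27}\right) 1367951 = - \frac{36199723438034}{27}$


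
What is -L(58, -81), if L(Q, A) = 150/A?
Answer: 50/27 ≈ 1.8519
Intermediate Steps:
-L(58, -81) = -150/(-81) = -150*(-1)/81 = -1*(-50/27) = 50/27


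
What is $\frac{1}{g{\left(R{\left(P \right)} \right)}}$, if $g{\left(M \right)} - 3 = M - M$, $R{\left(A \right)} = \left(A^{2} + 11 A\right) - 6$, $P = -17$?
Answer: $\frac{1}{3} \approx 0.33333$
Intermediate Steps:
$R{\left(A \right)} = -6 + A^{2} + 11 A$
$g{\left(M \right)} = 3$ ($g{\left(M \right)} = 3 + \left(M - M\right) = 3 + 0 = 3$)
$\frac{1}{g{\left(R{\left(P \right)} \right)}} = \frac{1}{3}$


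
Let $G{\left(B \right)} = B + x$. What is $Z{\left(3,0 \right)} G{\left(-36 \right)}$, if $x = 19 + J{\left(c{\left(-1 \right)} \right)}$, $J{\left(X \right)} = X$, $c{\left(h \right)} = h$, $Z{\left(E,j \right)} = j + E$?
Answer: $-54$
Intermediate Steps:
$Z{\left(E,j \right)} = E + j$
$x = 18$ ($x = 19 - 1 = 18$)
$G{\left(B \right)} = 18 + B$ ($G{\left(B \right)} = B + 18 = 18 + B$)
$Z{\left(3,0 \right)} G{\left(-36 \right)} = \left(3 + 0\right) \left(18 - 36\right) = 3 \left(-18\right) = -54$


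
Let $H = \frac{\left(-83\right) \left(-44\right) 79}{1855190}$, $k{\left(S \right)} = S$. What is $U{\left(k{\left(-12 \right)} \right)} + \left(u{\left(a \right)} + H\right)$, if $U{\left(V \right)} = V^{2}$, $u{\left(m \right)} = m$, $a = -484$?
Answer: $- \frac{315238046}{927595} \approx -339.84$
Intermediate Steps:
$H = \frac{144254}{927595}$ ($H = 3652 \cdot 79 \cdot \frac{1}{1855190} = 288508 \cdot \frac{1}{1855190} = \frac{144254}{927595} \approx 0.15551$)
$U{\left(k{\left(-12 \right)} \right)} + \left(u{\left(a \right)} + H\right) = \left(-12\right)^{2} + \left(-484 + \frac{144254}{927595}\right) = 144 - \frac{448811726}{927595} = - \frac{315238046}{927595}$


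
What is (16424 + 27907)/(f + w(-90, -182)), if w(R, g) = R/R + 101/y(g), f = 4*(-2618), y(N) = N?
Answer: -8068242/1905823 ≈ -4.2335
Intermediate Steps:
f = -10472
w(R, g) = 1 + 101/g (w(R, g) = R/R + 101/g = 1 + 101/g)
(16424 + 27907)/(f + w(-90, -182)) = (16424 + 27907)/(-10472 + (101 - 182)/(-182)) = 44331/(-10472 - 1/182*(-81)) = 44331/(-10472 + 81/182) = 44331/(-1905823/182) = 44331*(-182/1905823) = -8068242/1905823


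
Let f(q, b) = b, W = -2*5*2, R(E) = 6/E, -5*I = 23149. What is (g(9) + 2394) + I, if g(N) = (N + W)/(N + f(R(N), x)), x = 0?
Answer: -100666/45 ≈ -2237.0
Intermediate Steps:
I = -23149/5 (I = -⅕*23149 = -23149/5 ≈ -4629.8)
W = -20 (W = -10*2 = -20)
g(N) = (-20 + N)/N (g(N) = (N - 20)/(N + 0) = (-20 + N)/N)
(g(9) + 2394) + I = ((-20 + 9)/9 + 2394) - 23149/5 = ((⅑)*(-11) + 2394) - 23149/5 = (-11/9 + 2394) - 23149/5 = 21535/9 - 23149/5 = -100666/45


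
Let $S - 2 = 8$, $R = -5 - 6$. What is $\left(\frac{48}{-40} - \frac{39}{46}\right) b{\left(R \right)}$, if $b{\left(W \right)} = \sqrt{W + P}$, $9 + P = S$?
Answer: $- \frac{471 i \sqrt{10}}{230} \approx - 6.4758 i$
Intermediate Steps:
$R = -11$ ($R = -5 - 6 = -11$)
$S = 10$ ($S = 2 + 8 = 10$)
$P = 1$ ($P = -9 + 10 = 1$)
$b{\left(W \right)} = \sqrt{1 + W}$ ($b{\left(W \right)} = \sqrt{W + 1} = \sqrt{1 + W}$)
$\left(\frac{48}{-40} - \frac{39}{46}\right) b{\left(R \right)} = \left(\frac{48}{-40} - \frac{39}{46}\right) \sqrt{1 - 11} = \left(48 \left(- \frac{1}{40}\right) - \frac{39}{46}\right) \sqrt{-10} = \left(- \frac{6}{5} - \frac{39}{46}\right) i \sqrt{10} = - \frac{471 i \sqrt{10}}{230}$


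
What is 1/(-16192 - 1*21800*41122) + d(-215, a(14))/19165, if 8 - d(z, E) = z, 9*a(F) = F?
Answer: 348394447187/29941614114960 ≈ 0.011636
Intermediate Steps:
a(F) = F/9
d(z, E) = 8 - z
1/(-16192 - 1*21800*41122) + d(-215, a(14))/19165 = 1/(-16192 - 1*21800*41122) + (8 - 1*(-215))/19165 = (1/41122)/(-16192 - 21800) + (8 + 215)*(1/19165) = (1/41122)/(-37992) + 223*(1/19165) = -1/37992*1/41122 + 223/19165 = -1/1562307024 + 223/19165 = 348394447187/29941614114960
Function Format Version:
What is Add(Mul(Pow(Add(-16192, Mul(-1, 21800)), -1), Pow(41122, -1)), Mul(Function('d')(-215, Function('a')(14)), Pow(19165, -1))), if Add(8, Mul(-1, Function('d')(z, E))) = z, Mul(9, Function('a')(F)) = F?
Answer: Rational(348394447187, 29941614114960) ≈ 0.011636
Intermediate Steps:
Function('a')(F) = Mul(Rational(1, 9), F)
Function('d')(z, E) = Add(8, Mul(-1, z))
Add(Mul(Pow(Add(-16192, Mul(-1, 21800)), -1), Pow(41122, -1)), Mul(Function('d')(-215, Function('a')(14)), Pow(19165, -1))) = Add(Mul(Pow(Add(-16192, Mul(-1, 21800)), -1), Pow(41122, -1)), Mul(Add(8, Mul(-1, -215)), Pow(19165, -1))) = Add(Mul(Pow(Add(-16192, -21800), -1), Rational(1, 41122)), Mul(Add(8, 215), Rational(1, 19165))) = Add(Mul(Pow(-37992, -1), Rational(1, 41122)), Mul(223, Rational(1, 19165))) = Add(Mul(Rational(-1, 37992), Rational(1, 41122)), Rational(223, 19165)) = Add(Rational(-1, 1562307024), Rational(223, 19165)) = Rational(348394447187, 29941614114960)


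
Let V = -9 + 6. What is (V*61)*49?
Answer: -8967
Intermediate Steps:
V = -3
(V*61)*49 = -3*61*49 = -183*49 = -8967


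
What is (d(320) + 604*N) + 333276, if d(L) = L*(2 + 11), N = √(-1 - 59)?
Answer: 337436 + 1208*I*√15 ≈ 3.3744e+5 + 4678.6*I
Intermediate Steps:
N = 2*I*√15 (N = √(-60) = 2*I*√15 ≈ 7.746*I)
d(L) = 13*L (d(L) = L*13 = 13*L)
(d(320) + 604*N) + 333276 = (13*320 + 604*(2*I*√15)) + 333276 = (4160 + 1208*I*√15) + 333276 = 337436 + 1208*I*√15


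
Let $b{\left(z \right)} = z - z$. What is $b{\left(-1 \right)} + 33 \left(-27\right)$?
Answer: $-891$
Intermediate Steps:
$b{\left(z \right)} = 0$
$b{\left(-1 \right)} + 33 \left(-27\right) = 0 + 33 \left(-27\right) = 0 - 891 = -891$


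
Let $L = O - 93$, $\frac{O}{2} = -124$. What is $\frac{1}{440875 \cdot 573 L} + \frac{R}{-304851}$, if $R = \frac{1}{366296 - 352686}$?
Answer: $- \frac{2006509133}{7942508879639067250} \approx -2.5263 \cdot 10^{-10}$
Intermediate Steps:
$R = \frac{1}{13610} \approx 7.3475 \cdot 10^{-5}$
$O = -248$ ($O = 2 \left(-124\right) = -248$)
$L = -341$ ($L = -248 - 93 = -341$)
$\frac{1}{440875 \cdot 573 L} + \frac{R}{-304851} = \frac{1}{440875 \cdot 573 \left(-341\right)} + \frac{1}{13610 \left(-304851\right)} = \frac{1}{440875 \left(-195393\right)} + \frac{1}{13610} \left(- \frac{1}{304851}\right) = \frac{1}{440875} \left(- \frac{1}{195393}\right) - \frac{1}{4149022110} = - \frac{1}{86143888875} - \frac{1}{4149022110} = - \frac{2006509133}{7942508879639067250}$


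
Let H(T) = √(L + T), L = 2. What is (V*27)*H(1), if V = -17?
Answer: -459*√3 ≈ -795.01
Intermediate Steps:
H(T) = √(2 + T)
(V*27)*H(1) = (-17*27)*√(2 + 1) = -459*√3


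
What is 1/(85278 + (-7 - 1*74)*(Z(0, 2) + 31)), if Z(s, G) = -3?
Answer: 1/83010 ≈ 1.2047e-5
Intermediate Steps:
1/(85278 + (-7 - 1*74)*(Z(0, 2) + 31)) = 1/(85278 + (-7 - 1*74)*(-3 + 31)) = 1/(85278 + (-7 - 74)*28) = 1/(85278 - 81*28) = 1/(85278 - 2268) = 1/83010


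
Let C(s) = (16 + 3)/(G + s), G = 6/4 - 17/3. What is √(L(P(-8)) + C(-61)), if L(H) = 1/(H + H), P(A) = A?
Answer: I*√866065/1564 ≈ 0.59503*I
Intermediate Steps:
L(H) = 1/(2*H)
G = -25/6 (G = 6*(¼) - 17*⅓ = 3/2 - 17/3 = -25/6 ≈ -4.1667)
C(s) = 19/(-25/6 + s) (C(s) = (16 + 3)/(-25/6 + s) = 19/(-25/6 + s))
√(L(P(-8)) + C(-61)) = √((½)/(-8) + 114/(-25 + 6*(-61))) = √((½)*(-⅛) + 114/(-25 - 366)) = √(-1/16 + 114/(-391)) = √(-1/16 + 114*(-1/391)) = √(-1/16 - 114/391) = √(-2215/6256) = I*√866065/1564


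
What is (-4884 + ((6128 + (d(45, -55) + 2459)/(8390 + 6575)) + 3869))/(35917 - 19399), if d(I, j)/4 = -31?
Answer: 7651838/24719187 ≈ 0.30955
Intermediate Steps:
d(I, j) = -124 (d(I, j) = 4*(-31) = -124)
(-4884 + ((6128 + (d(45, -55) + 2459)/(8390 + 6575)) + 3869))/(35917 - 19399) = (-4884 + ((6128 + (-124 + 2459)/(8390 + 6575)) + 3869))/(35917 - 19399) = (-4884 + ((6128 + 2335/14965) + 3869))/16518 = (-4884 + ((6128 + 2335*(1/14965)) + 3869))*(1/16518) = (-4884 + ((6128 + 467/2993) + 3869))*(1/16518) = (-4884 + (18341571/2993 + 3869))*(1/16518) = (-4884 + 29921488/2993)*(1/16518) = (15303676/2993)*(1/16518) = 7651838/24719187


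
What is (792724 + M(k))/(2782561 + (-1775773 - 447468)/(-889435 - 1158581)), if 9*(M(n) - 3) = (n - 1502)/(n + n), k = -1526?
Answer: 3716232256560352/13044396797704713 ≈ 0.28489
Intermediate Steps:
M(n) = 3 + (-1502 + n)/(18*n) (M(n) = 3 + ((n - 1502)/(n + n))/9 = 3 + ((-1502 + n)/((2*n)))/9 = 3 + ((-1502 + n)*(1/(2*n)))/9 = 3 + ((-1502 + n)/(2*n))/9 = 3 + (-1502 + n)/(18*n))
(792724 + M(k))/(2782561 + (-1775773 - 447468)/(-889435 - 1158581)) = (792724 + (1/18)*(-1502 + 55*(-1526))/(-1526))/(2782561 + (-1775773 - 447468)/(-889435 - 1158581)) = (792724 + (1/18)*(-1/1526)*(-1502 - 83930))/(2782561 - 2223241/(-2048016)) = (792724 + (1/18)*(-1/1526)*(-85432))/(2782561 - 2223241*(-1/2048016)) = (792724 + 21358/6867)/(2782561 + 2223241/2048016) = 5443657066/(6867*(5698731672217/2048016)) = (5443657066/6867)*(2048016/5698731672217) = 3716232256560352/13044396797704713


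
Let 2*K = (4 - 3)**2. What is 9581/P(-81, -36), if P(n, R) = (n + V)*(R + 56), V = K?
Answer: -9581/1610 ≈ -5.9509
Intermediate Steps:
K = 1/2 (K = (4 - 3)**2/2 = (1/2)*1**2 = (1/2)*1 = 1/2 ≈ 0.50000)
V = 1/2 ≈ 0.50000
P(n, R) = (1/2 + n)*(56 + R) (P(n, R) = (n + 1/2)*(R + 56) = (1/2 + n)*(56 + R))
9581/P(-81, -36) = 9581/(28 + (1/2)*(-36) + 56*(-81) - 36*(-81)) = 9581/(28 - 18 - 4536 + 2916) = 9581/(-1610) = 9581*(-1/1610) = -9581/1610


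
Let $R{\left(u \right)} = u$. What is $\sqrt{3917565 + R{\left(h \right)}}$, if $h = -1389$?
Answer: $4 \sqrt{244761} \approx 1978.9$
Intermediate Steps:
$\sqrt{3917565 + R{\left(h \right)}} = \sqrt{3917565 - 1389} = \sqrt{3916176} = 4 \sqrt{244761}$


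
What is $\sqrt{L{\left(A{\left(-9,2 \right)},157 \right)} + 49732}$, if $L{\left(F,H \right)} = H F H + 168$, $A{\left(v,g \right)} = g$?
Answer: $3 \sqrt{11022} \approx 314.96$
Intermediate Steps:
$L{\left(F,H \right)} = 168 + F H^{2}$ ($L{\left(F,H \right)} = F H H + 168 = F H^{2} + 168 = 168 + F H^{2}$)
$\sqrt{L{\left(A{\left(-9,2 \right)},157 \right)} + 49732} = \sqrt{\left(168 + 2 \cdot 157^{2}\right) + 49732} = \sqrt{\left(168 + 2 \cdot 24649\right) + 49732} = \sqrt{\left(168 + 49298\right) + 49732} = \sqrt{49466 + 49732} = \sqrt{99198} = 3 \sqrt{11022}$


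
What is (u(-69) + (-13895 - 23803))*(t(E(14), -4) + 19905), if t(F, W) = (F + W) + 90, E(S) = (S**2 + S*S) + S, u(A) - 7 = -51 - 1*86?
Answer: -771577716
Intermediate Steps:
u(A) = -130 (u(A) = 7 + (-51 - 1*86) = 7 + (-51 - 86) = 7 - 137 = -130)
E(S) = S + 2*S**2 (E(S) = (S**2 + S**2) + S = 2*S**2 + S = S + 2*S**2)
t(F, W) = 90 + F + W
(u(-69) + (-13895 - 23803))*(t(E(14), -4) + 19905) = (-130 + (-13895 - 23803))*((90 + 14*(1 + 2*14) - 4) + 19905) = (-130 - 37698)*((90 + 14*(1 + 28) - 4) + 19905) = -37828*((90 + 14*29 - 4) + 19905) = -37828*((90 + 406 - 4) + 19905) = -37828*(492 + 19905) = -37828*20397 = -771577716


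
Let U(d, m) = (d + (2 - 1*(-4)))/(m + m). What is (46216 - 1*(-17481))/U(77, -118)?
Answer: -15032492/83 ≈ -1.8111e+5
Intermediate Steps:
U(d, m) = (6 + d)/(2*m) (U(d, m) = (d + (2 + 4))/((2*m)) = (d + 6)*(1/(2*m)) = (6 + d)*(1/(2*m)) = (6 + d)/(2*m))
(46216 - 1*(-17481))/U(77, -118) = (46216 - 1*(-17481))/(((1/2)*(6 + 77)/(-118))) = (46216 + 17481)/(((1/2)*(-1/118)*83)) = 63697/(-83/236) = 63697*(-236/83) = -15032492/83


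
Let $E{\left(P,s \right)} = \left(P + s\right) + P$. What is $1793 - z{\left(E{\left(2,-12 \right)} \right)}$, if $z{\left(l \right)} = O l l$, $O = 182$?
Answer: $-9855$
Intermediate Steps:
$E{\left(P,s \right)} = s + 2 P$
$z{\left(l \right)} = 182 l^{2}$ ($z{\left(l \right)} = 182 l l = 182 l^{2}$)
$1793 - z{\left(E{\left(2,-12 \right)} \right)} = 1793 - 182 \left(-12 + 2 \cdot 2\right)^{2} = 1793 - 182 \left(-12 + 4\right)^{2} = 1793 - 182 \left(-8\right)^{2} = 1793 - 182 \cdot 64 = 1793 - 11648 = -9855$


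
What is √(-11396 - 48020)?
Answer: 2*I*√14854 ≈ 243.75*I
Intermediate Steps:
√(-11396 - 48020) = √(-59416) = 2*I*√14854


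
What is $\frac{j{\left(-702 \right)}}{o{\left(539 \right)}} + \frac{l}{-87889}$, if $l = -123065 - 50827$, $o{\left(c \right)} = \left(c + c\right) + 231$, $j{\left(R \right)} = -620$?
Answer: $\frac{173133448}{115046701} \approx 1.5049$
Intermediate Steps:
$o{\left(c \right)} = 231 + 2 c$ ($o{\left(c \right)} = 2 c + 231 = 231 + 2 c$)
$l = -173892$ ($l = -123065 - 50827 = -173892$)
$\frac{j{\left(-702 \right)}}{o{\left(539 \right)}} + \frac{l}{-87889} = - \frac{620}{231 + 2 \cdot 539} - \frac{173892}{-87889} = - \frac{620}{231 + 1078} - - \frac{173892}{87889} = - \frac{620}{1309} + \frac{173892}{87889} = \frac{173133448}{115046701}$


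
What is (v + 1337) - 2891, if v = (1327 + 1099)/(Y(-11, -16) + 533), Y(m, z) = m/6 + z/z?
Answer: -4947366/3193 ≈ -1549.4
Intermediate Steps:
Y(m, z) = 1 + m/6 (Y(m, z) = m*(1/6) + 1 = m/6 + 1 = 1 + m/6)
v = 14556/3193 (v = (1327 + 1099)/((1 + (1/6)*(-11)) + 533) = 2426/((1 - 11/6) + 533) = 2426/(-5/6 + 533) = 2426/(3193/6) = 2426*(6/3193) = 14556/3193 ≈ 4.5587)
(v + 1337) - 2891 = (14556/3193 + 1337) - 2891 = 4283597/3193 - 2891 = -4947366/3193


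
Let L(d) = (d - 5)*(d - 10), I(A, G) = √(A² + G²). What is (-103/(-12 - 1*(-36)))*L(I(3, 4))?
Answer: 0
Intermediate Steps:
L(d) = (-10 + d)*(-5 + d) (L(d) = (-5 + d)*(-10 + d) = (-10 + d)*(-5 + d))
(-103/(-12 - 1*(-36)))*L(I(3, 4)) = (-103/(-12 - 1*(-36)))*(50 + (√(3² + 4²))² - 15*√(3² + 4²)) = (-103/(-12 + 36))*(50 + (√(9 + 16))² - 15*√(9 + 16)) = (-103/24)*(50 + (√25)² - 15*√25) = ((1/24)*(-103))*(50 + 5² - 15*5) = -103*(50 + 25 - 75)/24 = -103/24*0 = 0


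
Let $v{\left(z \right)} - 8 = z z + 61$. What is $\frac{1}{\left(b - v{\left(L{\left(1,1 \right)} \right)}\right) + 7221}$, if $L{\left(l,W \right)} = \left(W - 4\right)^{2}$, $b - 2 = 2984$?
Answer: $\frac{1}{10057} \approx 9.9433 \cdot 10^{-5}$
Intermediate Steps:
$b = 2986$ ($b = 2 + 2984 = 2986$)
$L{\left(l,W \right)} = \left(-4 + W\right)^{2}$
$v{\left(z \right)} = 69 + z^{2}$ ($v{\left(z \right)} = 8 + \left(z z + 61\right) = 8 + \left(z^{2} + 61\right) = 8 + \left(61 + z^{2}\right) = 69 + z^{2}$)
$\frac{1}{\left(b - v{\left(L{\left(1,1 \right)} \right)}\right) + 7221} = \frac{1}{\left(2986 - \left(69 + \left(\left(-4 + 1\right)^{2}\right)^{2}\right)\right) + 7221} = \frac{1}{\left(2986 - \left(69 + \left(\left(-3\right)^{2}\right)^{2}\right)\right) + 7221} = \frac{1}{\left(2986 - \left(69 + 9^{2}\right)\right) + 7221} = \frac{1}{\left(2986 - \left(69 + 81\right)\right) + 7221} = \frac{1}{\left(2986 - 150\right) + 7221} = \frac{1}{2836 + 7221} = \frac{1}{10057}$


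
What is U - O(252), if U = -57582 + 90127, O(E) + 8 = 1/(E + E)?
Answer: 16406711/504 ≈ 32553.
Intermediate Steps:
O(E) = -8 + 1/(2*E) (O(E) = -8 + 1/(E + E) = -8 + 1/(2*E))
U = 32545
U - O(252) = 32545 - (-8 + (½)/252) = 32545 - (-8 + (½)*(1/252)) = 32545 - (-8 + 1/504) = 32545 - 1*(-4031/504) = 32545 + 4031/504 = 16406711/504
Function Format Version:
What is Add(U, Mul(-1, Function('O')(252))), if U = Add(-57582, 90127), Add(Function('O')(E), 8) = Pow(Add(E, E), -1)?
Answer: Rational(16406711, 504) ≈ 32553.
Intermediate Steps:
Function('O')(E) = Add(-8, Mul(Rational(1, 2), Pow(E, -1))) (Function('O')(E) = Add(-8, Pow(Add(E, E), -1)) = Add(-8, Pow(Mul(2, E), -1)) = Add(-8, Mul(Rational(1, 2), Pow(E, -1))))
U = 32545
Add(U, Mul(-1, Function('O')(252))) = Add(32545, Mul(-1, Add(-8, Mul(Rational(1, 2), Pow(252, -1))))) = Add(32545, Mul(-1, Add(-8, Mul(Rational(1, 2), Rational(1, 252))))) = Add(32545, Mul(-1, Add(-8, Rational(1, 504)))) = Add(32545, Mul(-1, Rational(-4031, 504))) = Add(32545, Rational(4031, 504)) = Rational(16406711, 504)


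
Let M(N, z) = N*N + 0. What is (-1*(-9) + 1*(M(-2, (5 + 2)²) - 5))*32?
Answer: 256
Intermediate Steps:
M(N, z) = N² (M(N, z) = N² + 0 = N²)
(-1*(-9) + 1*(M(-2, (5 + 2)²) - 5))*32 = (-1*(-9) + 1*((-2)² - 5))*32 = (9 + 1*(4 - 5))*32 = (9 + 1*(-1))*32 = (9 - 1)*32 = 8*32 = 256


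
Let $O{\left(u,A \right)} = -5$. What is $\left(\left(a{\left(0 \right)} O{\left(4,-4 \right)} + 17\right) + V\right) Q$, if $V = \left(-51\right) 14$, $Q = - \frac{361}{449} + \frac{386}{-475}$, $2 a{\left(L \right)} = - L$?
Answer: $\frac{240317933}{213275} \approx 1126.8$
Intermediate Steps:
$a{\left(L \right)} = - \frac{L}{2}$ ($a{\left(L \right)} = \frac{\left(-1\right) L}{2} = - \frac{L}{2}$)
$Q = - \frac{344789}{213275}$ ($Q = \left(-361\right) \frac{1}{449} + 386 \left(- \frac{1}{475}\right) = - \frac{361}{449} - \frac{386}{475} = - \frac{344789}{213275} \approx -1.6166$)
$V = -714$
$\left(\left(a{\left(0 \right)} O{\left(4,-4 \right)} + 17\right) + V\right) Q = \left(\left(\left(- \frac{1}{2}\right) 0 \left(-5\right) + 17\right) - 714\right) \left(- \frac{344789}{213275}\right) = \left(\left(0 \left(-5\right) + 17\right) - 714\right) \left(- \frac{344789}{213275}\right) = \left(\left(0 + 17\right) - 714\right) \left(- \frac{344789}{213275}\right) = \left(17 - 714\right) \left(- \frac{344789}{213275}\right) = \left(-697\right) \left(- \frac{344789}{213275}\right) = \frac{240317933}{213275}$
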